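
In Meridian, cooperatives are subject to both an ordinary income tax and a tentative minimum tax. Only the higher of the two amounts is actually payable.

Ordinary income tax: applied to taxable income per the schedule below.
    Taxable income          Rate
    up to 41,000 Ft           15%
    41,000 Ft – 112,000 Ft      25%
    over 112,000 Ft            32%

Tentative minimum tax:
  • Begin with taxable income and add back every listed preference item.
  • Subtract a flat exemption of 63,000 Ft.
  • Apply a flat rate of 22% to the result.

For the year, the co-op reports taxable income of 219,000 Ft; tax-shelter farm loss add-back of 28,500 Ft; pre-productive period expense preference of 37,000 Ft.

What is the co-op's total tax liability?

Ordinary income tax:
  41,000 Ft × 15% = 6,150 Ft
  71,000 Ft × 25% = 17,750 Ft
  107,000 Ft × 32% = 34,240 Ft
  → 58,140 Ft

Tentative minimum tax:
  Adjusted income: 219,000 Ft + 28,500 Ft + 37,000 Ft = 284,500 Ft
  Less exemption 63,000 Ft → base 221,500 Ft
  221,500 Ft × 22% = 48,730 Ft

58,140 Ft > 48,730 Ft, so the ordinary income tax governs.

58,140 Ft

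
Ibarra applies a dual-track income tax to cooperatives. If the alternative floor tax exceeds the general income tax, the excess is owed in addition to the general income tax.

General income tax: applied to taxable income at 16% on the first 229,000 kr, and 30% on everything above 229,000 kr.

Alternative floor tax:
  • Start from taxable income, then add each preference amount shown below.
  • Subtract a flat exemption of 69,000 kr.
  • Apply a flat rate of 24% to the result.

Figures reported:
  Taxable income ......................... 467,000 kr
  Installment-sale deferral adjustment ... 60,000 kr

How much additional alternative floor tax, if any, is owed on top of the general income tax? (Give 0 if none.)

General income tax:
  229,000 kr × 16% = 36,640 kr
  238,000 kr × 30% = 71,400 kr
  → 108,040 kr

Alternative floor tax:
  Adjusted income: 467,000 kr + 60,000 kr = 527,000 kr
  Less exemption 69,000 kr → base 458,000 kr
  458,000 kr × 24% = 109,920 kr

Excess of alternative floor tax over general income tax: 109,920 kr − 108,040 kr = 1,880 kr.

1,880 kr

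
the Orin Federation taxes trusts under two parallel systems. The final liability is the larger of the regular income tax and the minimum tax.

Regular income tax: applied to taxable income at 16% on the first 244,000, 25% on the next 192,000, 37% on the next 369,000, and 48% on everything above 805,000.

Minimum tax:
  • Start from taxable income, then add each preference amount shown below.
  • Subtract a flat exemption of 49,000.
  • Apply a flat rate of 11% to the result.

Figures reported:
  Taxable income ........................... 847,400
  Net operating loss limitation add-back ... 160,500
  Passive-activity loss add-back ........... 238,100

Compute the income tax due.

243,922

Minimum tax:
  Adjusted income: 847,400 + 160,500 + 238,100 = 1,246,000
  Less exemption 49,000 → base 1,197,000
  1,197,000 × 11% = 131,670

Regular income tax:
  244,000 × 16% = 39,040
  192,000 × 25% = 48,000
  369,000 × 37% = 136,530
  42,400 × 48% = 20,352
  → 243,922

243,922 > 131,670, so the regular income tax governs.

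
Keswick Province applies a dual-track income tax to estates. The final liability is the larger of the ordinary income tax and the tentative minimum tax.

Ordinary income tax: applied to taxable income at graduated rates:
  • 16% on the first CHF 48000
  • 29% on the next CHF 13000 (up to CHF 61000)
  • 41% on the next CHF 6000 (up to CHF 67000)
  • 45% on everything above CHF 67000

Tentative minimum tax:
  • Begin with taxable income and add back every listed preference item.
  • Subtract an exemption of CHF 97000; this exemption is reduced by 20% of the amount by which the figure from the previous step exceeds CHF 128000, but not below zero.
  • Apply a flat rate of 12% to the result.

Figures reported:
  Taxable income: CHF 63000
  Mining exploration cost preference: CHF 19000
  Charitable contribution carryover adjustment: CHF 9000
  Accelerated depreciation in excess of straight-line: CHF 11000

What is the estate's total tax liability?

Tentative minimum tax:
  Adjusted income: CHF 63000 + CHF 19000 + CHF 9000 + CHF 11000 = CHF 102000
  Exemption: CHF 102000 ≤ CHF 128000, so full CHF 97000 applies
  Base: CHF 102000 − CHF 97000 = CHF 5000
  CHF 5000 × 12% = CHF 600

Ordinary income tax:
  CHF 48000 × 16% = CHF 7680
  CHF 13000 × 29% = CHF 3770
  CHF 2000 × 41% = CHF 820
  → CHF 12270

CHF 12270 > CHF 600, so the ordinary income tax governs.

CHF 12270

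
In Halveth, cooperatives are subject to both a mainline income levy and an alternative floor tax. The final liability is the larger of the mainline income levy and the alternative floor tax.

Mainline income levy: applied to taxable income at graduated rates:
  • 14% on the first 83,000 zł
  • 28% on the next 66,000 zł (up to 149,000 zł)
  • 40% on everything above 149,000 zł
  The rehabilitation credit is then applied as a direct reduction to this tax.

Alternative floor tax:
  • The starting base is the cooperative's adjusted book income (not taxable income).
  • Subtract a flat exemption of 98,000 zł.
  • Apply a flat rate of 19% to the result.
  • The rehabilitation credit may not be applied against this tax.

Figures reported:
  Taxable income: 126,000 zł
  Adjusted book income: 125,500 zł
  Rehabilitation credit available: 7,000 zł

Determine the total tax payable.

Alternative floor tax:
  Base (adjusted book income): 125,500 zł
  Less exemption 98,000 zł → base 27,500 zł
  27,500 zł × 19% = 5,225 zł

Mainline income levy:
  83,000 zł × 14% = 11,620 zł
  43,000 zł × 28% = 12,040 zł
  → 23,660 zł
  Less rehabilitation credit 7,000 zł → 16,660 zł

16,660 zł > 5,225 zł, so the mainline income levy governs.

16,660 zł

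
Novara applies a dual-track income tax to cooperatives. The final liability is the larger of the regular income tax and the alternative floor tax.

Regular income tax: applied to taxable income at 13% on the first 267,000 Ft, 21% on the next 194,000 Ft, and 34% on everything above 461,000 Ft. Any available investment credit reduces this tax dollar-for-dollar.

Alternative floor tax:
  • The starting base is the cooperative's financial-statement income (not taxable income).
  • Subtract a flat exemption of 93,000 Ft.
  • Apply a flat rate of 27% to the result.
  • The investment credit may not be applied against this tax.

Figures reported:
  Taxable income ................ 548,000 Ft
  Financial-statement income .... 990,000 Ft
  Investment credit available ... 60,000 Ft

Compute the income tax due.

Alternative floor tax:
  Base (financial-statement income): 990,000 Ft
  Less exemption 93,000 Ft → base 897,000 Ft
  897,000 Ft × 27% = 242,190 Ft

Regular income tax:
  267,000 Ft × 13% = 34,710 Ft
  194,000 Ft × 21% = 40,740 Ft
  87,000 Ft × 34% = 29,580 Ft
  → 105,030 Ft
  Less investment credit 60,000 Ft → 45,030 Ft

242,190 Ft > 45,030 Ft, so the alternative floor tax is the binding amount.

242,190 Ft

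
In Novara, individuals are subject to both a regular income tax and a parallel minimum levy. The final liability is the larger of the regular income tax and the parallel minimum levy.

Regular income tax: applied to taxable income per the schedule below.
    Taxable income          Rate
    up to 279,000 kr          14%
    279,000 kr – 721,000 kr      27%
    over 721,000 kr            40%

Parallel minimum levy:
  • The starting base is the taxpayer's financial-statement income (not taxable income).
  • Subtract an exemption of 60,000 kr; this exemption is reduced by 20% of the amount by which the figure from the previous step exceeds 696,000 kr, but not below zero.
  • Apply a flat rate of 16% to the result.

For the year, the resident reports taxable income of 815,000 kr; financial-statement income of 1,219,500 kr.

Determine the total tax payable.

Regular income tax:
  279,000 kr × 14% = 39,060 kr
  442,000 kr × 27% = 119,340 kr
  94,000 kr × 40% = 37,600 kr
  → 196,000 kr

Parallel minimum levy:
  Base (financial-statement income): 1,219,500 kr
  Exemption: 20% × (1,219,500 kr − 696,000 kr) = 104,700 kr ≥ 60,000 kr, so the exemption is fully phased out
  Base: 1,219,500 kr − 0 kr = 1,219,500 kr
  1,219,500 kr × 16% = 195,120 kr

196,000 kr > 195,120 kr, so the regular income tax governs.

196,000 kr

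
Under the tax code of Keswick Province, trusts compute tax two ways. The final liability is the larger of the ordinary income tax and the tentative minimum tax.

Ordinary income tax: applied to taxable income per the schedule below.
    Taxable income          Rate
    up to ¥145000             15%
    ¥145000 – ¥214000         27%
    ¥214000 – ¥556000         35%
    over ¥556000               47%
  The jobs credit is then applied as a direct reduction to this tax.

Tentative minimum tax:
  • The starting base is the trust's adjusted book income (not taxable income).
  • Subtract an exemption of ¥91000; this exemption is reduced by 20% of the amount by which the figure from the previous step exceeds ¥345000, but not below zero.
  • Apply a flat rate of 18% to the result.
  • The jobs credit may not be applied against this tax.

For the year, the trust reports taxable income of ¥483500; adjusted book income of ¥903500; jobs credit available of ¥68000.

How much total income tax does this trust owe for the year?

¥162630

Ordinary income tax:
  ¥145000 × 15% = ¥21750
  ¥69000 × 27% = ¥18630
  ¥269500 × 35% = ¥94325
  → ¥134705
  Less jobs credit ¥68000 → ¥66705

Tentative minimum tax:
  Base (adjusted book income): ¥903500
  Exemption: 20% × (¥903500 − ¥345000) = ¥111700 ≥ ¥91000, so the exemption is fully phased out
  Base: ¥903500 − ¥0 = ¥903500
  ¥903500 × 18% = ¥162630

¥162630 > ¥66705, so the tentative minimum tax is the binding amount.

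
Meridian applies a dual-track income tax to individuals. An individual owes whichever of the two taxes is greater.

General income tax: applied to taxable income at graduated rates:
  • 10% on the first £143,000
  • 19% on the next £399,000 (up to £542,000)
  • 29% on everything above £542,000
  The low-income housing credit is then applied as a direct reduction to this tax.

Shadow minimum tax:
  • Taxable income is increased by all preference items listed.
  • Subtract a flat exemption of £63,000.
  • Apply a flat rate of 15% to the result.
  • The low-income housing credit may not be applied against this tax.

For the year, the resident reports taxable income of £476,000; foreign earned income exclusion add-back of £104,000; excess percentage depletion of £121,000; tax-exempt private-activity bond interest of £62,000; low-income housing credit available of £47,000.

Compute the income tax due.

General income tax:
  £143,000 × 10% = £14,300
  £333,000 × 19% = £63,270
  → £77,570
  Less low-income housing credit £47,000 → £30,570

Shadow minimum tax:
  Adjusted income: £476,000 + £104,000 + £121,000 + £62,000 = £763,000
  Less exemption £63,000 → base £700,000
  £700,000 × 15% = £105,000

£105,000 > £30,570, so the shadow minimum tax is the binding amount.

£105,000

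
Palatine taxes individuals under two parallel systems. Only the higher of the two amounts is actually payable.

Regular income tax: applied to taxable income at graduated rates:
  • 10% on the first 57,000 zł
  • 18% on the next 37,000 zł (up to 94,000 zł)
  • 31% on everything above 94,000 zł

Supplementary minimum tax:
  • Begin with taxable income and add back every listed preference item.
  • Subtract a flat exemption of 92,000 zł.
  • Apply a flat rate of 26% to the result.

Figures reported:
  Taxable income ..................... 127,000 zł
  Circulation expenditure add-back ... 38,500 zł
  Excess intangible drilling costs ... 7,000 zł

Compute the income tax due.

Supplementary minimum tax:
  Adjusted income: 127,000 zł + 38,500 zł + 7,000 zł = 172,500 zł
  Less exemption 92,000 zł → base 80,500 zł
  80,500 zł × 26% = 20,930 zł

Regular income tax:
  57,000 zł × 10% = 5,700 zł
  37,000 zł × 18% = 6,660 zł
  33,000 zł × 31% = 10,230 zł
  → 22,590 zł

22,590 zł > 20,930 zł, so the regular income tax governs.

22,590 zł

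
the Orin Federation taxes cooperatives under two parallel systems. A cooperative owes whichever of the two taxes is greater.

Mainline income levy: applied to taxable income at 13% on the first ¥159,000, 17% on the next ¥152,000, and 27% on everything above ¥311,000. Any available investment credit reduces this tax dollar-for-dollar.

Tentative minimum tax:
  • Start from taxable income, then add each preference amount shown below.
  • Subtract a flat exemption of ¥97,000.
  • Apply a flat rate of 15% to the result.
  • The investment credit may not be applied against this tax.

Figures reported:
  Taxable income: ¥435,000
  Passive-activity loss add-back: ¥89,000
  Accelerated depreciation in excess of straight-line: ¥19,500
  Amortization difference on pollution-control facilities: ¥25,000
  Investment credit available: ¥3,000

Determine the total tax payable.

¥76,990

Tentative minimum tax:
  Adjusted income: ¥435,000 + ¥89,000 + ¥19,500 + ¥25,000 = ¥568,500
  Less exemption ¥97,000 → base ¥471,500
  ¥471,500 × 15% = ¥70,725

Mainline income levy:
  ¥159,000 × 13% = ¥20,670
  ¥152,000 × 17% = ¥25,840
  ¥124,000 × 27% = ¥33,480
  → ¥79,990
  Less investment credit ¥3,000 → ¥76,990

¥76,990 > ¥70,725, so the mainline income levy governs.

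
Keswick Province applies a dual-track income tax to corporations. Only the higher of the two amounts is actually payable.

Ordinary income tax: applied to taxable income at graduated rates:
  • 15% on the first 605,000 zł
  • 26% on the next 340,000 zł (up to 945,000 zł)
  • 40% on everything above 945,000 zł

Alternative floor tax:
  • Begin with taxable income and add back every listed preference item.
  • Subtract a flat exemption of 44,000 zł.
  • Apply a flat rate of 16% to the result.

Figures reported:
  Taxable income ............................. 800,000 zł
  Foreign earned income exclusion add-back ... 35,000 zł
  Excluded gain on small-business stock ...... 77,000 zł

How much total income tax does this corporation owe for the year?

Ordinary income tax:
  605,000 zł × 15% = 90,750 zł
  195,000 zł × 26% = 50,700 zł
  → 141,450 zł

Alternative floor tax:
  Adjusted income: 800,000 zł + 35,000 zł + 77,000 zł = 912,000 zł
  Less exemption 44,000 zł → base 868,000 zł
  868,000 zł × 16% = 138,880 zł

141,450 zł > 138,880 zł, so the ordinary income tax governs.

141,450 zł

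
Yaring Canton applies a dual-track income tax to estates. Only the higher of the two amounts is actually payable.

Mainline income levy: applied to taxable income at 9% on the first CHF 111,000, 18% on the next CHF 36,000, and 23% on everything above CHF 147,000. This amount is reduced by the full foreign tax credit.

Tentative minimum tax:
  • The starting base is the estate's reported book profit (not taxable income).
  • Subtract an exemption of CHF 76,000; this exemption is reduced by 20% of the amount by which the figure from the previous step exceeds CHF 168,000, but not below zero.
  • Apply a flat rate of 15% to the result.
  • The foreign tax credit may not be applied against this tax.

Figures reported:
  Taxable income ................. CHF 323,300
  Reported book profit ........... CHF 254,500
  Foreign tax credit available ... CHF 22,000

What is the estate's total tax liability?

Mainline income levy:
  CHF 111,000 × 9% = CHF 9,990
  CHF 36,000 × 18% = CHF 6,480
  CHF 176,300 × 23% = CHF 40,549
  → CHF 57,019
  Less foreign tax credit CHF 22,000 → CHF 35,019

Tentative minimum tax:
  Base (reported book profit): CHF 254,500
  Exemption: CHF 76,000 − 20% × (CHF 254,500 − CHF 168,000) = CHF 76,000 − CHF 17,300 = CHF 58,700
  Base: CHF 254,500 − CHF 58,700 = CHF 195,800
  CHF 195,800 × 15% = CHF 29,370

CHF 35,019 > CHF 29,370, so the mainline income levy governs.

CHF 35,019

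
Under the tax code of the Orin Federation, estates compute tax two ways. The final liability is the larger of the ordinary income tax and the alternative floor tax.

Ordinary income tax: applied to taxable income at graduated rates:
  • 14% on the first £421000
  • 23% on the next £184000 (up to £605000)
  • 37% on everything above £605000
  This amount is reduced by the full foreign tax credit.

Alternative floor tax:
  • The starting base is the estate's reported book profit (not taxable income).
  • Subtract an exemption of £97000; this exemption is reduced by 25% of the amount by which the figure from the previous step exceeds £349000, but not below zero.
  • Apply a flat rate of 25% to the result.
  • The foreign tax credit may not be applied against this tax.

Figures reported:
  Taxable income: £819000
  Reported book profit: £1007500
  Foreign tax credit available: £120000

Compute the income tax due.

Alternative floor tax:
  Base (reported book profit): £1007500
  Exemption: 25% × (£1007500 − £349000) = £164625 ≥ £97000, so the exemption is fully phased out
  Base: £1007500 − £0 = £1007500
  £1007500 × 25% = £251875

Ordinary income tax:
  £421000 × 14% = £58940
  £184000 × 23% = £42320
  £214000 × 37% = £79180
  → £180440
  Less foreign tax credit £120000 → £60440

£251875 > £60440, so the alternative floor tax is the binding amount.

£251875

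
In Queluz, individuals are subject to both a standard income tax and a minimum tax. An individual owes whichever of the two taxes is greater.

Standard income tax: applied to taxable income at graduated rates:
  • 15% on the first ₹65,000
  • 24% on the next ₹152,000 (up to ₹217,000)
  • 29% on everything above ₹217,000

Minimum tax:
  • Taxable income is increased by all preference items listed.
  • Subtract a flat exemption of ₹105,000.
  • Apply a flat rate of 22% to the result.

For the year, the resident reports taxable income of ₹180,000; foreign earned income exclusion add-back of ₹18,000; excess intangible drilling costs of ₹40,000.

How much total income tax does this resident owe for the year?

Minimum tax:
  Adjusted income: ₹180,000 + ₹18,000 + ₹40,000 = ₹238,000
  Less exemption ₹105,000 → base ₹133,000
  ₹133,000 × 22% = ₹29,260

Standard income tax:
  ₹65,000 × 15% = ₹9,750
  ₹115,000 × 24% = ₹27,600
  → ₹37,350

₹37,350 > ₹29,260, so the standard income tax governs.

₹37,350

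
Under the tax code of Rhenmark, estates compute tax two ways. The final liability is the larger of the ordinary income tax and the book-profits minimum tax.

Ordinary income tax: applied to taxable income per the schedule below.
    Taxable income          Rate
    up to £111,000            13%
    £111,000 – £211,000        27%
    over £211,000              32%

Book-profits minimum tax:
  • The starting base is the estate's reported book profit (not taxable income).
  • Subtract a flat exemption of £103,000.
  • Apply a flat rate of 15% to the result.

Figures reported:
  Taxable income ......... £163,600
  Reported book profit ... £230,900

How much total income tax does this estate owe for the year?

Book-profits minimum tax:
  Base (reported book profit): £230,900
  Less exemption £103,000 → base £127,900
  £127,900 × 15% = £19,185

Ordinary income tax:
  £111,000 × 13% = £14,430
  £52,600 × 27% = £14,202
  → £28,632

£28,632 > £19,185, so the ordinary income tax governs.

£28,632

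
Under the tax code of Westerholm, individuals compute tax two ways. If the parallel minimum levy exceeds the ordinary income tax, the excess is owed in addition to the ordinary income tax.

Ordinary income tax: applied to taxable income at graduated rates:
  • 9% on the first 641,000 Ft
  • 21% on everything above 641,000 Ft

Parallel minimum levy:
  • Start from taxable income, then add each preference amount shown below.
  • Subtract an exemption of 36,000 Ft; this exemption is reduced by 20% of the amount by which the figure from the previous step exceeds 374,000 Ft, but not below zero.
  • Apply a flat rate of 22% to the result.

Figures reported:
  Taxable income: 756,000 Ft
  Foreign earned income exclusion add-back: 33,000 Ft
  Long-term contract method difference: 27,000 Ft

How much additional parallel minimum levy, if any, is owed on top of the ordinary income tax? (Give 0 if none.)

97,680 Ft

Ordinary income tax:
  641,000 Ft × 9% = 57,690 Ft
  115,000 Ft × 21% = 24,150 Ft
  → 81,840 Ft

Parallel minimum levy:
  Adjusted income: 756,000 Ft + 33,000 Ft + 27,000 Ft = 816,000 Ft
  Exemption: 20% × (816,000 Ft − 374,000 Ft) = 88,400 Ft ≥ 36,000 Ft, so the exemption is fully phased out
  Base: 816,000 Ft − 0 Ft = 816,000 Ft
  816,000 Ft × 22% = 179,520 Ft

Excess of parallel minimum levy over ordinary income tax: 179,520 Ft − 81,840 Ft = 97,680 Ft.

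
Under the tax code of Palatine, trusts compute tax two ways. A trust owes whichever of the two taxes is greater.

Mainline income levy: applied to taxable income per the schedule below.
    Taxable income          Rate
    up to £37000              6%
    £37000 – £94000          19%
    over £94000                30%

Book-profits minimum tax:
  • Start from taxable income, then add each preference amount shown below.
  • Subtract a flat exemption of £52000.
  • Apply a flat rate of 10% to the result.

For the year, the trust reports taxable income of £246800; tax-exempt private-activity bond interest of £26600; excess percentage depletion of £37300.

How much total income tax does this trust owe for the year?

£58890

Mainline income levy:
  £37000 × 6% = £2220
  £57000 × 19% = £10830
  £152800 × 30% = £45840
  → £58890

Book-profits minimum tax:
  Adjusted income: £246800 + £26600 + £37300 = £310700
  Less exemption £52000 → base £258700
  £258700 × 10% = £25870

£58890 > £25870, so the mainline income levy governs.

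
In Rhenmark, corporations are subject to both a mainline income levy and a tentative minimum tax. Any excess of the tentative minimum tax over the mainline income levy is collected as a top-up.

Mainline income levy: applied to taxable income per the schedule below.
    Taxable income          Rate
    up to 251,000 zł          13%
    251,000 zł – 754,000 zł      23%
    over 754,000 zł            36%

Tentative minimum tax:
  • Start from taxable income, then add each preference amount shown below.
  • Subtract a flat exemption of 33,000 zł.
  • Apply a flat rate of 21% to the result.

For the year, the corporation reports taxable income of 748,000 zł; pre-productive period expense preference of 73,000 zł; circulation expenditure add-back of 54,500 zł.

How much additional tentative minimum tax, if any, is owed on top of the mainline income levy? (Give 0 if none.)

Mainline income levy:
  251,000 zł × 13% = 32,630 zł
  497,000 zł × 23% = 114,310 zł
  → 146,940 zł

Tentative minimum tax:
  Adjusted income: 748,000 zł + 73,000 zł + 54,500 zł = 875,500 zł
  Less exemption 33,000 zł → base 842,500 zł
  842,500 zł × 21% = 176,925 zł

Excess of tentative minimum tax over mainline income levy: 176,925 zł − 146,940 zł = 29,985 zł.

29,985 zł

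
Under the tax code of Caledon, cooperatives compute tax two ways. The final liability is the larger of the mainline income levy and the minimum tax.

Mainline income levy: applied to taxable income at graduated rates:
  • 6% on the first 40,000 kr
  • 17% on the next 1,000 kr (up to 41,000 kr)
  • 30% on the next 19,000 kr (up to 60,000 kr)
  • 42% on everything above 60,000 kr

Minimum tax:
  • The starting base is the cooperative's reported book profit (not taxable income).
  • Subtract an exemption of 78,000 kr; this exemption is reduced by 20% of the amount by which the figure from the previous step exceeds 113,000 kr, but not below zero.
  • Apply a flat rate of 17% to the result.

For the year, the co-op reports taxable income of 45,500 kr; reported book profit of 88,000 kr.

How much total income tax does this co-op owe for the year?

Minimum tax:
  Base (reported book profit): 88,000 kr
  Exemption: 88,000 kr ≤ 113,000 kr, so full 78,000 kr applies
  Base: 88,000 kr − 78,000 kr = 10,000 kr
  10,000 kr × 17% = 1,700 kr

Mainline income levy:
  40,000 kr × 6% = 2,400 kr
  1,000 kr × 17% = 170 kr
  4,500 kr × 30% = 1,350 kr
  → 3,920 kr

3,920 kr > 1,700 kr, so the mainline income levy governs.

3,920 kr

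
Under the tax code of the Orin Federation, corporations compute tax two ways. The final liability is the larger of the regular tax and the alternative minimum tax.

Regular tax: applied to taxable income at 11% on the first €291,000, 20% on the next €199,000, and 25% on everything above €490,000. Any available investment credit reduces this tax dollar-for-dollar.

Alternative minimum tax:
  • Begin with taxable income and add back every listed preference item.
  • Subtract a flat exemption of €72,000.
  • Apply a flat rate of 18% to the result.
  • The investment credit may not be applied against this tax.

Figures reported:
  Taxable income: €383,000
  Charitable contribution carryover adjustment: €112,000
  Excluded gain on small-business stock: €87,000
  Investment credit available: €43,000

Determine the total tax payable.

€91,800

Alternative minimum tax:
  Adjusted income: €383,000 + €112,000 + €87,000 = €582,000
  Less exemption €72,000 → base €510,000
  €510,000 × 18% = €91,800

Regular tax:
  €291,000 × 11% = €32,010
  €92,000 × 20% = €18,400
  → €50,410
  Less investment credit €43,000 → €7,410

€91,800 > €7,410, so the alternative minimum tax is the binding amount.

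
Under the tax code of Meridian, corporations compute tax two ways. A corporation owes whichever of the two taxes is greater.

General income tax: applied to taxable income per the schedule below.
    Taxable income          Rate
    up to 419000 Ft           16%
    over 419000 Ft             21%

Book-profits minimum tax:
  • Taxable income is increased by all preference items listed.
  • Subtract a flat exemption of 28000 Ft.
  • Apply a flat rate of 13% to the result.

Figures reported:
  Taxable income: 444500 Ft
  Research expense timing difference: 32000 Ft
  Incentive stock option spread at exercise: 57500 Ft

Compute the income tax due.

72395 Ft

Book-profits minimum tax:
  Adjusted income: 444500 Ft + 32000 Ft + 57500 Ft = 534000 Ft
  Less exemption 28000 Ft → base 506000 Ft
  506000 Ft × 13% = 65780 Ft

General income tax:
  419000 Ft × 16% = 67040 Ft
  25500 Ft × 21% = 5355 Ft
  → 72395 Ft

72395 Ft > 65780 Ft, so the general income tax governs.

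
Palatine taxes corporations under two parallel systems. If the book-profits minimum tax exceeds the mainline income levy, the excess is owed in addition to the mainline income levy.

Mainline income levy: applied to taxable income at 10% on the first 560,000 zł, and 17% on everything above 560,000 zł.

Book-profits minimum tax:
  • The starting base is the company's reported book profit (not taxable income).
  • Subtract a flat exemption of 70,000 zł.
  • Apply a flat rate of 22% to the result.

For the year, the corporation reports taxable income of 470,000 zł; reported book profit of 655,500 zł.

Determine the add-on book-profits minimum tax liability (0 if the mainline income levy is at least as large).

Book-profits minimum tax:
  Base (reported book profit): 655,500 zł
  Less exemption 70,000 zł → base 585,500 zł
  585,500 zł × 22% = 128,810 zł

Mainline income levy:
  470,000 zł × 10% = 47,000 zł

Excess of book-profits minimum tax over mainline income levy: 128,810 zł − 47,000 zł = 81,810 zł.

81,810 zł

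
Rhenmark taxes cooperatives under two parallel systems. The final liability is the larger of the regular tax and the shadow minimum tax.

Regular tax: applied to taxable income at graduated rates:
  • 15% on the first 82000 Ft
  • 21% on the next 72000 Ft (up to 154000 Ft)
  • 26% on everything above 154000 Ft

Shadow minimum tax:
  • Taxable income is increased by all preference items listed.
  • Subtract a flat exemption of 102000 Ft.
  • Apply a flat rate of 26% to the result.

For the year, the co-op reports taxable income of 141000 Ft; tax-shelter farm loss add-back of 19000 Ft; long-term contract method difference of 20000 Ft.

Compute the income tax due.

24690 Ft

Shadow minimum tax:
  Adjusted income: 141000 Ft + 19000 Ft + 20000 Ft = 180000 Ft
  Less exemption 102000 Ft → base 78000 Ft
  78000 Ft × 26% = 20280 Ft

Regular tax:
  82000 Ft × 15% = 12300 Ft
  59000 Ft × 21% = 12390 Ft
  → 24690 Ft

24690 Ft > 20280 Ft, so the regular tax governs.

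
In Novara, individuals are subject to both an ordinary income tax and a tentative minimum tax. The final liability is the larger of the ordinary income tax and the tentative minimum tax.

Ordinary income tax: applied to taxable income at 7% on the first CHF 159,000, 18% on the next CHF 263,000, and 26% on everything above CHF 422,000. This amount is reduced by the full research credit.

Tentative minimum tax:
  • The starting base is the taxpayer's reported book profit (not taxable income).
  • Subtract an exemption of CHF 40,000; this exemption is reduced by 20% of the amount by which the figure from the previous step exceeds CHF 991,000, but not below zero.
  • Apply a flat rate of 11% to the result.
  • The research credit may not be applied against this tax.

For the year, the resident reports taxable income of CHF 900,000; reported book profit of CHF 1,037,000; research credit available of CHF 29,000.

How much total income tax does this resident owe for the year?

Ordinary income tax:
  CHF 159,000 × 7% = CHF 11,130
  CHF 263,000 × 18% = CHF 47,340
  CHF 478,000 × 26% = CHF 124,280
  → CHF 182,750
  Less research credit CHF 29,000 → CHF 153,750

Tentative minimum tax:
  Base (reported book profit): CHF 1,037,000
  Exemption: CHF 40,000 − 20% × (CHF 1,037,000 − CHF 991,000) = CHF 40,000 − CHF 9,200 = CHF 30,800
  Base: CHF 1,037,000 − CHF 30,800 = CHF 1,006,200
  CHF 1,006,200 × 11% = CHF 110,682

CHF 153,750 > CHF 110,682, so the ordinary income tax governs.

CHF 153,750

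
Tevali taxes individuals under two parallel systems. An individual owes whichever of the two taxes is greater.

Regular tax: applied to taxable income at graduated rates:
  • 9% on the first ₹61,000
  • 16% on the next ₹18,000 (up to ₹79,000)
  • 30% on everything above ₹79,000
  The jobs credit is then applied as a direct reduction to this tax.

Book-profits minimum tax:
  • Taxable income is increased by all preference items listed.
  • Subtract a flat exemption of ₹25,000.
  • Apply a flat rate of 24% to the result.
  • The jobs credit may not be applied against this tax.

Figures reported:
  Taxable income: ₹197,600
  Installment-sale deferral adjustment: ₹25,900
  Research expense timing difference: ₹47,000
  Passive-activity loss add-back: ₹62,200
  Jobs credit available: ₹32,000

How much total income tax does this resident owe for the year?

Book-profits minimum tax:
  Adjusted income: ₹197,600 + ₹25,900 + ₹47,000 + ₹62,200 = ₹332,700
  Less exemption ₹25,000 → base ₹307,700
  ₹307,700 × 24% = ₹73,848

Regular tax:
  ₹61,000 × 9% = ₹5,490
  ₹18,000 × 16% = ₹2,880
  ₹118,600 × 30% = ₹35,580
  → ₹43,950
  Less jobs credit ₹32,000 → ₹11,950

₹73,848 > ₹11,950, so the book-profits minimum tax is the binding amount.

₹73,848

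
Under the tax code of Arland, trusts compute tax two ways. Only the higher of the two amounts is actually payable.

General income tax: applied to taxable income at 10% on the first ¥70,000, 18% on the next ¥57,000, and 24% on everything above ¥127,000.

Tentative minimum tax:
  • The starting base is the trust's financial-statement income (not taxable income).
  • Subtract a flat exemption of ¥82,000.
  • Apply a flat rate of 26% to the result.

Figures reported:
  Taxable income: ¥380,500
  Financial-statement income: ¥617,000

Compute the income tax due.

General income tax:
  ¥70,000 × 10% = ¥7,000
  ¥57,000 × 18% = ¥10,260
  ¥253,500 × 24% = ¥60,840
  → ¥78,100

Tentative minimum tax:
  Base (financial-statement income): ¥617,000
  Less exemption ¥82,000 → base ¥535,000
  ¥535,000 × 26% = ¥139,100

¥139,100 > ¥78,100, so the tentative minimum tax is the binding amount.

¥139,100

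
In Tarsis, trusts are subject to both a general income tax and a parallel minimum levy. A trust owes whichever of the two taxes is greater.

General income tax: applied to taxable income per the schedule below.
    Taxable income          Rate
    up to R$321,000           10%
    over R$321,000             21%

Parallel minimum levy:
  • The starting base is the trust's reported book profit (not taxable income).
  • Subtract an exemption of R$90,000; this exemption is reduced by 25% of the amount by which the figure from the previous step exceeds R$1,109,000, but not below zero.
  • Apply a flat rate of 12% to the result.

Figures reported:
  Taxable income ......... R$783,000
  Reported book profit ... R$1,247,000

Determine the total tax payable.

R$142,980

Parallel minimum levy:
  Base (reported book profit): R$1,247,000
  Exemption: R$90,000 − 25% × (R$1,247,000 − R$1,109,000) = R$90,000 − R$34,500 = R$55,500
  Base: R$1,247,000 − R$55,500 = R$1,191,500
  R$1,191,500 × 12% = R$142,980

General income tax:
  R$321,000 × 10% = R$32,100
  R$462,000 × 21% = R$97,020
  → R$129,120

R$142,980 > R$129,120, so the parallel minimum levy is the binding amount.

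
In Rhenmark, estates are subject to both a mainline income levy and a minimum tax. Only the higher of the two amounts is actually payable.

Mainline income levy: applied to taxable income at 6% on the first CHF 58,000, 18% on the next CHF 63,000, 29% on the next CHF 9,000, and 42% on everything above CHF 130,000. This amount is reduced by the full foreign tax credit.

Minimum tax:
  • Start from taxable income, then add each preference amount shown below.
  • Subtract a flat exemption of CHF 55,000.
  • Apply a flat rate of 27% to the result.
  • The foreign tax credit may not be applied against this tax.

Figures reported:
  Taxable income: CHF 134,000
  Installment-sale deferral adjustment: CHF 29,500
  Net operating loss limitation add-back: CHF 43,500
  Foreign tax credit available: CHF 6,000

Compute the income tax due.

Mainline income levy:
  CHF 58,000 × 6% = CHF 3,480
  CHF 63,000 × 18% = CHF 11,340
  CHF 9,000 × 29% = CHF 2,610
  CHF 4,000 × 42% = CHF 1,680
  → CHF 19,110
  Less foreign tax credit CHF 6,000 → CHF 13,110

Minimum tax:
  Adjusted income: CHF 134,000 + CHF 29,500 + CHF 43,500 = CHF 207,000
  Less exemption CHF 55,000 → base CHF 152,000
  CHF 152,000 × 27% = CHF 41,040

CHF 41,040 > CHF 13,110, so the minimum tax is the binding amount.

CHF 41,040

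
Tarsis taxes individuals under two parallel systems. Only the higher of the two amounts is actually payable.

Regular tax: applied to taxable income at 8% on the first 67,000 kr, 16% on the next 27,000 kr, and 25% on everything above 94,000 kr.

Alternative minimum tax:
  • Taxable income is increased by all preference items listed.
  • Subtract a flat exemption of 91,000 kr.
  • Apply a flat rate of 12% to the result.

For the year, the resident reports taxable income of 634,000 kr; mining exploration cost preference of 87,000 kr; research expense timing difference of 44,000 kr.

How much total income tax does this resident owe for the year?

144,680 kr

Regular tax:
  67,000 kr × 8% = 5,360 kr
  27,000 kr × 16% = 4,320 kr
  540,000 kr × 25% = 135,000 kr
  → 144,680 kr

Alternative minimum tax:
  Adjusted income: 634,000 kr + 87,000 kr + 44,000 kr = 765,000 kr
  Less exemption 91,000 kr → base 674,000 kr
  674,000 kr × 12% = 80,880 kr

144,680 kr > 80,880 kr, so the regular tax governs.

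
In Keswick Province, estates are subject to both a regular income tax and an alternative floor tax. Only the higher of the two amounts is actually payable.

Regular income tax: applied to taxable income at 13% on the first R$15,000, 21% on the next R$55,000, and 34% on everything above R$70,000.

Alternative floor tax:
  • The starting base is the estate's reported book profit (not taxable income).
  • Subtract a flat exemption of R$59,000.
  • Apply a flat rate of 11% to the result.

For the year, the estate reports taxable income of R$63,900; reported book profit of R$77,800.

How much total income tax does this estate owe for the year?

Alternative floor tax:
  Base (reported book profit): R$77,800
  Less exemption R$59,000 → base R$18,800
  R$18,800 × 11% = R$2,068

Regular income tax:
  R$15,000 × 13% = R$1,950
  R$48,900 × 21% = R$10,269
  → R$12,219

R$12,219 > R$2,068, so the regular income tax governs.

R$12,219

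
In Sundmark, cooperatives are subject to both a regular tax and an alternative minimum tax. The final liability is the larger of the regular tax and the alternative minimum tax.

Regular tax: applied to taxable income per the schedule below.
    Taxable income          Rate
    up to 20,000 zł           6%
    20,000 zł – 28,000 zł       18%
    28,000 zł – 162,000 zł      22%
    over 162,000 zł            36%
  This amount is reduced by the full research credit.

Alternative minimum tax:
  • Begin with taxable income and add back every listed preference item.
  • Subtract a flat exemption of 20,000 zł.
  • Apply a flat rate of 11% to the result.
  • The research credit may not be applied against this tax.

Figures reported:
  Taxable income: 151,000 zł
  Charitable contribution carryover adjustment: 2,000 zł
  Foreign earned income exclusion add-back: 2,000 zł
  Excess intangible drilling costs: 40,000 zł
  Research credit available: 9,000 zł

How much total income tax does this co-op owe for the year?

20,700 zł

Regular tax:
  20,000 zł × 6% = 1,200 zł
  8,000 zł × 18% = 1,440 zł
  123,000 zł × 22% = 27,060 zł
  → 29,700 zł
  Less research credit 9,000 zł → 20,700 zł

Alternative minimum tax:
  Adjusted income: 151,000 zł + 2,000 zł + 2,000 zł + 40,000 zł = 195,000 zł
  Less exemption 20,000 zł → base 175,000 zł
  175,000 zł × 11% = 19,250 zł

20,700 zł > 19,250 zł, so the regular tax governs.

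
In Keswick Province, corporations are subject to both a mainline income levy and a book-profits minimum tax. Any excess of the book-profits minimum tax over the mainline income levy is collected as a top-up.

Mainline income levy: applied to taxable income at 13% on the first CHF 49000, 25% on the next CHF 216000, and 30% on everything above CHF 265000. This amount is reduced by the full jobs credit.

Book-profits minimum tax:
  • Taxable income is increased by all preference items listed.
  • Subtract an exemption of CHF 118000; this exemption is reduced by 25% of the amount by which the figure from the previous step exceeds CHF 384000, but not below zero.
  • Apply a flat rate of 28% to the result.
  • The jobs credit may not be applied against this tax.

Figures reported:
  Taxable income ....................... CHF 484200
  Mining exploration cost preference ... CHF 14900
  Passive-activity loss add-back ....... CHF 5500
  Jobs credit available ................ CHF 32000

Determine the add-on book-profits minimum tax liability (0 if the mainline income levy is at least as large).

Mainline income levy:
  CHF 49000 × 13% = CHF 6370
  CHF 216000 × 25% = CHF 54000
  CHF 219200 × 30% = CHF 65760
  → CHF 126130
  Less jobs credit CHF 32000 → CHF 94130

Book-profits minimum tax:
  Adjusted income: CHF 484200 + CHF 14900 + CHF 5500 = CHF 504600
  Exemption: CHF 118000 − 25% × (CHF 504600 − CHF 384000) = CHF 118000 − CHF 30150 = CHF 87850
  Base: CHF 504600 − CHF 87850 = CHF 416750
  CHF 416750 × 28% = CHF 116690

Excess of book-profits minimum tax over mainline income levy: CHF 116690 − CHF 94130 = CHF 22560.

CHF 22560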